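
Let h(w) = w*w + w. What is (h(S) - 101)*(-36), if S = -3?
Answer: 3420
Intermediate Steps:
h(w) = w + w² (h(w) = w² + w = w + w²)
(h(S) - 101)*(-36) = (-3*(1 - 3) - 101)*(-36) = (-3*(-2) - 101)*(-36) = (6 - 101)*(-36) = -95*(-36) = 3420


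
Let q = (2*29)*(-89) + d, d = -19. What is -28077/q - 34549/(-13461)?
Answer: 185647622/23247147 ≈ 7.9858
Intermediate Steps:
q = -5181 (q = (2*29)*(-89) - 19 = 58*(-89) - 19 = -5162 - 19 = -5181)
-28077/q - 34549/(-13461) = -28077/(-5181) - 34549/(-13461) = -28077*(-1/5181) - 34549*(-1/13461) = 9359/1727 + 34549/13461 = 185647622/23247147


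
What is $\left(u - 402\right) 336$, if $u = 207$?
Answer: $-65520$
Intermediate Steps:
$\left(u - 402\right) 336 = \left(207 - 402\right) 336 = \left(-195\right) 336 = -65520$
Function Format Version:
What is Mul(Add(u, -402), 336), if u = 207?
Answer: -65520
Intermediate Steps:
Mul(Add(u, -402), 336) = Mul(Add(207, -402), 336) = Mul(-195, 336) = -65520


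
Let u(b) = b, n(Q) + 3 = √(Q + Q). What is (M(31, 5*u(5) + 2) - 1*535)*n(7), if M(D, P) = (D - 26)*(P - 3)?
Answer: 1245 - 415*√14 ≈ -307.79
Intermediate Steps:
n(Q) = -3 + √2*√Q (n(Q) = -3 + √(Q + Q) = -3 + √(2*Q) = -3 + √2*√Q)
M(D, P) = (-26 + D)*(-3 + P)
(M(31, 5*u(5) + 2) - 1*535)*n(7) = ((78 - 26*(5*5 + 2) - 3*31 + 31*(5*5 + 2)) - 1*535)*(-3 + √2*√7) = ((78 - 26*(25 + 2) - 93 + 31*(25 + 2)) - 535)*(-3 + √14) = ((78 - 26*27 - 93 + 31*27) - 535)*(-3 + √14) = ((78 - 702 - 93 + 837) - 535)*(-3 + √14) = (120 - 535)*(-3 + √14) = -415*(-3 + √14) = 1245 - 415*√14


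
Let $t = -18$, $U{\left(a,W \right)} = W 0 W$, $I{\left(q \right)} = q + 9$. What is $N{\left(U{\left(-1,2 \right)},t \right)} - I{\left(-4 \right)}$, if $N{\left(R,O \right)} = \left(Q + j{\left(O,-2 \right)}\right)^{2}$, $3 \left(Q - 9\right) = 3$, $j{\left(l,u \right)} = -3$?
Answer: $44$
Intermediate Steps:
$I{\left(q \right)} = 9 + q$
$Q = 10$ ($Q = 9 + \frac{1}{3} \cdot 3 = 9 + 1 = 10$)
$U{\left(a,W \right)} = 0$ ($U{\left(a,W \right)} = 0 W = 0$)
$N{\left(R,O \right)} = 49$ ($N{\left(R,O \right)} = \left(10 - 3\right)^{2} = 7^{2} = 49$)
$N{\left(U{\left(-1,2 \right)},t \right)} - I{\left(-4 \right)} = 49 - \left(9 - 4\right) = 49 - 5 = 44$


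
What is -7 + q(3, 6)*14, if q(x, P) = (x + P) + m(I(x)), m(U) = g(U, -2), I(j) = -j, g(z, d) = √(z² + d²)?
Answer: 119 + 14*√13 ≈ 169.48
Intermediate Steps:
g(z, d) = √(d² + z²)
m(U) = √(4 + U²) (m(U) = √((-2)² + U²) = √(4 + U²))
q(x, P) = P + x + √(4 + x²) (q(x, P) = (x + P) + √(4 + (-x)²) = (P + x) + √(4 + x²) = P + x + √(4 + x²))
-7 + q(3, 6)*14 = -7 + (6 + 3 + √(4 + 3²))*14 = -7 + (6 + 3 + √(4 + 9))*14 = -7 + (6 + 3 + √13)*14 = -7 + (9 + √13)*14 = -7 + (126 + 14*√13) = 119 + 14*√13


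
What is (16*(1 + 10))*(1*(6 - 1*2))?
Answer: 704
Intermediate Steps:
(16*(1 + 10))*(1*(6 - 1*2)) = (16*11)*(1*(6 - 2)) = 176*(1*4) = 176*4 = 704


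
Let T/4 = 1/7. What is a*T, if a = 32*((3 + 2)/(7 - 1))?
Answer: 320/21 ≈ 15.238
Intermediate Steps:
T = 4/7 ≈ 0.57143
a = 80/3 (a = 32*(5/6) = 32*(5*(⅙)) = 32*(⅚) = 80/3 ≈ 26.667)
a*T = (80/3)*(4/7) = 320/21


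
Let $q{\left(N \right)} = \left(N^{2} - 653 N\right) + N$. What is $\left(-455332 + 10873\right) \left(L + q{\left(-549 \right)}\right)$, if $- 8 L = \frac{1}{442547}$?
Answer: $- \frac{1037519922208239357}{3540376} \approx -2.9305 \cdot 10^{11}$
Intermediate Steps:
$L = - \frac{1}{3540376}$ ($L = - \frac{1}{8 \cdot 442547} = \left(- \frac{1}{8}\right) \frac{1}{442547} = - \frac{1}{3540376} \approx -2.8246 \cdot 10^{-7}$)
$q{\left(N \right)} = N^{2} - 652 N$
$\left(-455332 + 10873\right) \left(L + q{\left(-549 \right)}\right) = \left(-455332 + 10873\right) \left(- \frac{1}{3540376} - 549 \left(-652 - 549\right)\right) = - 444459 \left(- \frac{1}{3540376} - -659349\right) = - 444459 \left(- \frac{1}{3540376} + 659349\right) = \left(-444459\right) \frac{2334343375223}{3540376} = - \frac{1037519922208239357}{3540376}$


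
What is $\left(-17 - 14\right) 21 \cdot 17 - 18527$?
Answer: $-29594$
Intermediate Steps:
$\left(-17 - 14\right) 21 \cdot 17 - 18527 = \left(-31\right) 21 \cdot 17 - 18527 = \left(-651\right) 17 - 18527 = -11067 - 18527 = -29594$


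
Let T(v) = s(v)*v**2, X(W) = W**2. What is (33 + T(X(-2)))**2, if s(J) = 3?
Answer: 6561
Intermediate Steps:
T(v) = 3*v**2
(33 + T(X(-2)))**2 = (33 + 3*((-2)**2)**2)**2 = (33 + 3*4**2)**2 = (33 + 3*16)**2 = (33 + 48)**2 = 81**2 = 6561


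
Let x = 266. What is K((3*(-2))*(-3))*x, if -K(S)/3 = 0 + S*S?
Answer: -258552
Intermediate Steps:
K(S) = -3*S² (K(S) = -3*(0 + S*S) = -3*(0 + S²) = -3*S²)
K((3*(-2))*(-3))*x = -3*((3*(-2))*(-3))²*266 = -3*(-6*(-3))²*266 = -3*18²*266 = -3*324*266 = -972*266 = -258552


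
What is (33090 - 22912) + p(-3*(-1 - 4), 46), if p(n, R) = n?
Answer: 10193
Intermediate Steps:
(33090 - 22912) + p(-3*(-1 - 4), 46) = (33090 - 22912) - 3*(-1 - 4) = 10178 - 3*(-5) = 10178 + 15 = 10193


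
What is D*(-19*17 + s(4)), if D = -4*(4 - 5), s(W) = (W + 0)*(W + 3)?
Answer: -1180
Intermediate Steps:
s(W) = W*(3 + W)
D = 4 (D = -4*(-1) = 4)
D*(-19*17 + s(4)) = 4*(-19*17 + 4*(3 + 4)) = 4*(-323 + 4*7) = 4*(-323 + 28) = 4*(-295) = -1180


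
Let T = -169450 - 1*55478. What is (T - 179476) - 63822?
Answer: -468226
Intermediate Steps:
T = -224928 (T = -169450 - 55478 = -224928)
(T - 179476) - 63822 = (-224928 - 179476) - 63822 = -404404 - 63822 = -468226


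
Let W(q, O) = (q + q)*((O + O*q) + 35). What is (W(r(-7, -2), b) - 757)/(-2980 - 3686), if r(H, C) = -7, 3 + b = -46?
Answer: 5363/6666 ≈ 0.80453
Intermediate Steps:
b = -49 (b = -3 - 46 = -49)
W(q, O) = 2*q*(35 + O + O*q) (W(q, O) = (2*q)*(35 + O + O*q) = 2*q*(35 + O + O*q))
(W(r(-7, -2), b) - 757)/(-2980 - 3686) = (2*(-7)*(35 - 49 - 49*(-7)) - 757)/(-2980 - 3686) = (2*(-7)*(35 - 49 + 343) - 757)/(-6666) = (2*(-7)*329 - 757)*(-1/6666) = (-4606 - 757)*(-1/6666) = -5363*(-1/6666) = 5363/6666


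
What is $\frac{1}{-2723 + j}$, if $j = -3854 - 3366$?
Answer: $- \frac{1}{9943} \approx -0.00010057$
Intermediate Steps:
$j = -7220$
$\frac{1}{-2723 + j} = \frac{1}{-2723 - 7220} = \frac{1}{-9943} = - \frac{1}{9943}$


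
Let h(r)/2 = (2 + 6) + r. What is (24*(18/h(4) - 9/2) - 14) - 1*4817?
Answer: -4921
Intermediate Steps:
h(r) = 16 + 2*r (h(r) = 2*((2 + 6) + r) = 2*(8 + r) = 16 + 2*r)
(24*(18/h(4) - 9/2) - 14) - 1*4817 = (24*(18/(16 + 2*4) - 9/2) - 14) - 1*4817 = (24*(18/(16 + 8) - 9*½) - 14) - 4817 = (24*(18/24 - 9/2) - 14) - 4817 = (24*(18*(1/24) - 9/2) - 14) - 4817 = (24*(¾ - 9/2) - 14) - 4817 = (24*(-15/4) - 14) - 4817 = (-90 - 14) - 4817 = -104 - 4817 = -4921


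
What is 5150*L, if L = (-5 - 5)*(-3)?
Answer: 154500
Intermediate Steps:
L = 30 (L = -10*(-3) = 30)
5150*L = 5150*30 = 154500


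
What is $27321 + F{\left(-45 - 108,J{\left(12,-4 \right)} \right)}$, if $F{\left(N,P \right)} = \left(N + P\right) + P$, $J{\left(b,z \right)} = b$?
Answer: $27192$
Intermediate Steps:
$F{\left(N,P \right)} = N + 2 P$
$27321 + F{\left(-45 - 108,J{\left(12,-4 \right)} \right)} = 27321 + \left(\left(-45 - 108\right) + 2 \cdot 12\right) = 27321 + \left(-153 + 24\right) = 27321 - 129 = 27192$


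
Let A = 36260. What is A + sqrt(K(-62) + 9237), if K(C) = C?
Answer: 36260 + 5*sqrt(367) ≈ 36356.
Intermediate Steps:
A + sqrt(K(-62) + 9237) = 36260 + sqrt(-62 + 9237) = 36260 + sqrt(9175) = 36260 + 5*sqrt(367)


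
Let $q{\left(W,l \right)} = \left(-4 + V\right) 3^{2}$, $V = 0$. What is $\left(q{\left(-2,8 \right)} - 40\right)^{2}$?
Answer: $5776$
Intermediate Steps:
$q{\left(W,l \right)} = -36$ ($q{\left(W,l \right)} = \left(-4 + 0\right) 3^{2} = \left(-4\right) 9 = -36$)
$\left(q{\left(-2,8 \right)} - 40\right)^{2} = \left(-36 - 40\right)^{2} = \left(-76\right)^{2} = 5776$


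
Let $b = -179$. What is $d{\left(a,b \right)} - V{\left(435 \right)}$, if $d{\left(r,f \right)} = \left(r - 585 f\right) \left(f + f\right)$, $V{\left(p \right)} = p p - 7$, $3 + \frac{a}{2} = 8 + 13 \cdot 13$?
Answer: $-37801772$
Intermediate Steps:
$a = 348$ ($a = -6 + 2 \left(8 + 13 \cdot 13\right) = -6 + 2 \left(8 + 169\right) = -6 + 2 \cdot 177 = -6 + 354 = 348$)
$V{\left(p \right)} = -7 + p^{2}$ ($V{\left(p \right)} = p^{2} - 7 = -7 + p^{2}$)
$d{\left(r,f \right)} = 2 f \left(r - 585 f\right)$ ($d{\left(r,f \right)} = \left(r - 585 f\right) 2 f = 2 f \left(r - 585 f\right)$)
$d{\left(a,b \right)} - V{\left(435 \right)} = 2 \left(-179\right) \left(348 - -104715\right) - \left(-7 + 435^{2}\right) = 2 \left(-179\right) \left(348 + 104715\right) - \left(-7 + 189225\right) = 2 \left(-179\right) 105063 - 189218 = -37612554 - 189218 = -37801772$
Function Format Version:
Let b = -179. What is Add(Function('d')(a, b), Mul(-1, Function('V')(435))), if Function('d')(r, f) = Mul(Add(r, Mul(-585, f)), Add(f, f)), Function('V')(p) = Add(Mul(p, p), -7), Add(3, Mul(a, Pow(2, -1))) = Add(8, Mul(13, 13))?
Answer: -37801772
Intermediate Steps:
a = 348 (a = Add(-6, Mul(2, Add(8, Mul(13, 13)))) = Add(-6, Mul(2, Add(8, 169))) = Add(-6, Mul(2, 177)) = Add(-6, 354) = 348)
Function('V')(p) = Add(-7, Pow(p, 2)) (Function('V')(p) = Add(Pow(p, 2), -7) = Add(-7, Pow(p, 2)))
Function('d')(r, f) = Mul(2, f, Add(r, Mul(-585, f))) (Function('d')(r, f) = Mul(Add(r, Mul(-585, f)), Mul(2, f)) = Mul(2, f, Add(r, Mul(-585, f))))
Add(Function('d')(a, b), Mul(-1, Function('V')(435))) = Add(Mul(2, -179, Add(348, Mul(-585, -179))), Mul(-1, Add(-7, Pow(435, 2)))) = Add(Mul(2, -179, Add(348, 104715)), Mul(-1, Add(-7, 189225))) = Add(Mul(2, -179, 105063), Mul(-1, 189218)) = Add(-37612554, -189218) = -37801772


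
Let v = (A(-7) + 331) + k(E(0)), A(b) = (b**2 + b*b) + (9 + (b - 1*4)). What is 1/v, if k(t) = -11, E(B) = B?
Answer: 1/416 ≈ 0.0024038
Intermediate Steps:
A(b) = 5 + b + 2*b**2 (A(b) = (b**2 + b**2) + (9 + (b - 4)) = 2*b**2 + (9 + (-4 + b)) = 2*b**2 + (5 + b) = 5 + b + 2*b**2)
v = 416 (v = ((5 - 7 + 2*(-7)**2) + 331) - 11 = ((5 - 7 + 2*49) + 331) - 11 = ((5 - 7 + 98) + 331) - 11 = (96 + 331) - 11 = 427 - 11 = 416)
1/v = 1/416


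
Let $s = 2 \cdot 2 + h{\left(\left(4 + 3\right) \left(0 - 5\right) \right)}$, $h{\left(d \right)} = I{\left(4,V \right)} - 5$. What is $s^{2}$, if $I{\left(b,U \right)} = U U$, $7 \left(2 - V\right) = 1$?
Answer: $\frac{14400}{2401} \approx 5.9975$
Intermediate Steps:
$V = \frac{13}{7}$ ($V = 2 - \frac{1}{7} = \frac{13}{7} \approx 1.8571$)
$I{\left(b,U \right)} = U^{2}$
$h{\left(d \right)} = - \frac{76}{49}$ ($h{\left(d \right)} = \left(\frac{13}{7}\right)^{2} - 5 = \frac{169}{49} - 5 = - \frac{76}{49}$)
$s = \frac{120}{49}$ ($s = 2 \cdot 2 - \frac{76}{49} = 4 - \frac{76}{49} = \frac{120}{49} \approx 2.449$)
$s^{2} = \left(\frac{120}{49}\right)^{2} = \frac{14400}{2401}$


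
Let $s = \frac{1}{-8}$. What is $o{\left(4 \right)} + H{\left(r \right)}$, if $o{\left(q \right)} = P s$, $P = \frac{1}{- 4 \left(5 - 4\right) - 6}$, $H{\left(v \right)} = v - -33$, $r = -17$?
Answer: $\frac{1281}{80} \approx 16.013$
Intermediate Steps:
$H{\left(v \right)} = 33 + v$ ($H{\left(v \right)} = v + 33 = 33 + v$)
$s = - \frac{1}{8} \approx -0.125$
$P = - \frac{1}{10}$ ($P = \frac{1}{\left(-4\right) 1 - 6} = \frac{1}{-4 - 6} = \frac{1}{-10} = - \frac{1}{10} \approx -0.1$)
$o{\left(q \right)} = \frac{1}{80}$ ($o{\left(q \right)} = \left(- \frac{1}{10}\right) \left(- \frac{1}{8}\right) = \frac{1}{80}$)
$o{\left(4 \right)} + H{\left(r \right)} = \frac{1}{80} + \left(33 - 17\right) = \frac{1}{80} + 16 = \frac{1281}{80}$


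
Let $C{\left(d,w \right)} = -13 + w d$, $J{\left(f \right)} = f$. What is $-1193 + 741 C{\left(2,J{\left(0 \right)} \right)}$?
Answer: $-10826$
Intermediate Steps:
$C{\left(d,w \right)} = -13 + d w$
$-1193 + 741 C{\left(2,J{\left(0 \right)} \right)} = -1193 + 741 \left(-13 + 2 \cdot 0\right) = -1193 + 741 \left(-13 + 0\right) = -1193 + 741 \left(-13\right) = -1193 - 9633 = -10826$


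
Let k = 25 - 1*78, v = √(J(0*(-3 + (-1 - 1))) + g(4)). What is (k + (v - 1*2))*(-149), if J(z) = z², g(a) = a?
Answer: 7897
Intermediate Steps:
v = 2 (v = √((0*(-3 + (-1 - 1)))² + 4) = √((0*(-3 - 2))² + 4) = √((0*(-5))² + 4) = √(0² + 4) = √(0 + 4) = √4 = 2)
k = -53 (k = 25 - 78 = -53)
(k + (v - 1*2))*(-149) = (-53 + (2 - 1*2))*(-149) = (-53 + (2 - 2))*(-149) = (-53 + 0)*(-149) = -53*(-149) = 7897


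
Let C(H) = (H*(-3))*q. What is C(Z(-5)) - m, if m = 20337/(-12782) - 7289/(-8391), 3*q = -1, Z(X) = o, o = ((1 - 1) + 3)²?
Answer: 1042763627/107253762 ≈ 9.7224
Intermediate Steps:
o = 9 (o = (0 + 3)² = 3² = 9)
Z(X) = 9
q = -⅓ (q = (⅓)*(-1) = -⅓ ≈ -0.33333)
C(H) = H (C(H) = (H*(-3))*(-⅓) = -3*H*(-⅓) = H)
m = -77479769/107253762 (m = 20337*(-1/12782) - 7289*(-1/8391) = -20337/12782 + 7289/8391 = -77479769/107253762 ≈ -0.72240)
C(Z(-5)) - m = 9 - 1*(-77479769/107253762) = 9 + 77479769/107253762 = 1042763627/107253762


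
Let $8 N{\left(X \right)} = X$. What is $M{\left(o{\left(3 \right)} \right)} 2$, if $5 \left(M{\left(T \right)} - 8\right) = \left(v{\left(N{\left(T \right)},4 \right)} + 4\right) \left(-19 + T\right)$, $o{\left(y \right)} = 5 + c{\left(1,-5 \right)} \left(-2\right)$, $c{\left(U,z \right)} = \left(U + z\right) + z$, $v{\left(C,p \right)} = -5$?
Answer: $\frac{72}{5} \approx 14.4$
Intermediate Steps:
$N{\left(X \right)} = \frac{X}{8}$
$c{\left(U,z \right)} = U + 2 z$
$o{\left(y \right)} = 23$ ($o{\left(y \right)} = 5 + \left(1 + 2 \left(-5\right)\right) \left(-2\right) = 5 + \left(1 - 10\right) \left(-2\right) = 5 - -18 = 5 + 18 = 23$)
$M{\left(T \right)} = \frac{59}{5} - \frac{T}{5}$ ($M{\left(T \right)} = 8 + \frac{\left(-5 + 4\right) \left(-19 + T\right)}{5} = 8 + \frac{\left(-1\right) \left(-19 + T\right)}{5} = 8 + \frac{19 - T}{5} = 8 - \left(- \frac{19}{5} + \frac{T}{5}\right) = \frac{59}{5} - \frac{T}{5}$)
$M{\left(o{\left(3 \right)} \right)} 2 = \left(\frac{59}{5} - \frac{23}{5}\right) 2 = \frac{36}{5} \cdot 2 = \frac{72}{5}$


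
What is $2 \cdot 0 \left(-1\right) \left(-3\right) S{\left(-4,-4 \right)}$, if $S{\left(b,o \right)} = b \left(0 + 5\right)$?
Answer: $0$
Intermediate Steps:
$S{\left(b,o \right)} = 5 b$ ($S{\left(b,o \right)} = b 5 = 5 b$)
$2 \cdot 0 \left(-1\right) \left(-3\right) S{\left(-4,-4 \right)} = 2 \cdot 0 \left(-1\right) \left(-3\right) 5 \left(-4\right) = 0 \left(-1\right) \left(-3\right) \left(-20\right) = 0 \left(-3\right) \left(-20\right) = 0 \left(-20\right) = 0$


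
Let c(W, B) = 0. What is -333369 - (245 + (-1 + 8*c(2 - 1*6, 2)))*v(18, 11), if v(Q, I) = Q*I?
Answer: -381681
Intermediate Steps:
v(Q, I) = I*Q
-333369 - (245 + (-1 + 8*c(2 - 1*6, 2)))*v(18, 11) = -333369 - (245 + (-1 + 8*0))*11*18 = -333369 - (245 + (-1 + 0))*198 = -333369 - (245 - 1)*198 = -333369 - 244*198 = -333369 - 1*48312 = -333369 - 48312 = -381681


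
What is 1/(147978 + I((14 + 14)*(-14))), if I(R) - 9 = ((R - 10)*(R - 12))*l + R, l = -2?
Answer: -1/177221 ≈ -5.6427e-6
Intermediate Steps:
I(R) = 9 + R - 2*(-12 + R)*(-10 + R) (I(R) = 9 + (((R - 10)*(R - 12))*(-2) + R) = 9 + (((-10 + R)*(-12 + R))*(-2) + R) = 9 + (((-12 + R)*(-10 + R))*(-2) + R) = 9 + (-2*(-12 + R)*(-10 + R) + R) = 9 + (R - 2*(-12 + R)*(-10 + R)) = 9 + R - 2*(-12 + R)*(-10 + R))
1/(147978 + I((14 + 14)*(-14))) = 1/(147978 + (-231 - 2*196*(14 + 14)**2 + 45*((14 + 14)*(-14)))) = 1/(147978 + (-231 - 2*(28*(-14))**2 + 45*(28*(-14)))) = 1/(147978 + (-231 - 2*(-392)**2 + 45*(-392))) = 1/(147978 + (-231 - 2*153664 - 17640)) = 1/(147978 + (-231 - 307328 - 17640)) = 1/(147978 - 325199) = 1/(-177221) = -1/177221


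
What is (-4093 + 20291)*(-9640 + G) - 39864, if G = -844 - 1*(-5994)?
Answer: -72768884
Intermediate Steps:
G = 5150 (G = -844 + 5994 = 5150)
(-4093 + 20291)*(-9640 + G) - 39864 = (-4093 + 20291)*(-9640 + 5150) - 39864 = 16198*(-4490) - 39864 = -72729020 - 39864 = -72768884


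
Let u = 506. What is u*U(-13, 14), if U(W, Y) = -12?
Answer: -6072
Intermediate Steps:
u*U(-13, 14) = 506*(-12) = -6072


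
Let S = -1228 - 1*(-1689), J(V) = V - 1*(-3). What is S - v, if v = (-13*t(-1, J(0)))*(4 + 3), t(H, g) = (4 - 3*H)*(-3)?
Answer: -1450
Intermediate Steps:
J(V) = 3 + V (J(V) = V + 3 = 3 + V)
t(H, g) = -12 + 9*H
S = 461 (S = -1228 + 1689 = 461)
v = 1911 (v = (-13*(-12 + 9*(-1)))*(4 + 3) = -13*(-12 - 9)*7 = -13*(-21)*7 = 273*7 = 1911)
S - v = 461 - 1*1911 = 461 - 1911 = -1450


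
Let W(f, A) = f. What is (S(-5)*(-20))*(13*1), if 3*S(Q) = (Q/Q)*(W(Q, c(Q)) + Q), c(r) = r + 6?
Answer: 2600/3 ≈ 866.67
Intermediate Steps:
c(r) = 6 + r
S(Q) = 2*Q/3 (S(Q) = ((Q/Q)*(Q + Q))/3 = (1*(2*Q))/3 = (2*Q)/3 = 2*Q/3)
(S(-5)*(-20))*(13*1) = (((⅔)*(-5))*(-20))*(13*1) = -10/3*(-20)*13 = (200/3)*13 = 2600/3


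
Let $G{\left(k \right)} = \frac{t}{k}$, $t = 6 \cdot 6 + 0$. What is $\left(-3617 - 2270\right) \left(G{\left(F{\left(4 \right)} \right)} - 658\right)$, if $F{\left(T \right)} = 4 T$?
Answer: $\frac{15441601}{4} \approx 3.8604 \cdot 10^{6}$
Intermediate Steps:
$t = 36$ ($t = 36 + 0 = 36$)
$G{\left(k \right)} = \frac{36}{k}$
$\left(-3617 - 2270\right) \left(G{\left(F{\left(4 \right)} \right)} - 658\right) = \left(-3617 - 2270\right) \left(\frac{36}{4 \cdot 4} - 658\right) = - 5887 \left(\frac{36}{16} - 658\right) = - 5887 \left(36 \cdot \frac{1}{16} - 658\right) = - 5887 \left(\frac{9}{4} - 658\right) = \left(-5887\right) \left(- \frac{2623}{4}\right) = \frac{15441601}{4}$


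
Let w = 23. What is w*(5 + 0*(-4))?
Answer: 115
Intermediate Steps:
w*(5 + 0*(-4)) = 23*(5 + 0*(-4)) = 23*(5 + 0) = 23*5 = 115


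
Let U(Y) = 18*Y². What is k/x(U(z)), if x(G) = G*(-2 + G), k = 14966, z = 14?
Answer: 1069/888552 ≈ 0.0012031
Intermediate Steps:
k/x(U(z)) = 14966/(((18*14²)*(-2 + 18*14²))) = 14966/(((18*196)*(-2 + 18*196))) = 14966/((3528*(-2 + 3528))) = 14966/((3528*3526)) = 14966/12439728 = 14966*(1/12439728) = 1069/888552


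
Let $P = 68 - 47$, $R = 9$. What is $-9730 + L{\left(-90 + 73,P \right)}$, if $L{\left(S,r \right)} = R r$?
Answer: $-9541$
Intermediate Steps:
$P = 21$ ($P = 68 - 47 = 21$)
$L{\left(S,r \right)} = 9 r$
$-9730 + L{\left(-90 + 73,P \right)} = -9730 + 9 \cdot 21 = -9730 + 189 = -9541$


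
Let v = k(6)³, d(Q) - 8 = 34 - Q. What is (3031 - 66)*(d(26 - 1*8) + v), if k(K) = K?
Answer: 711600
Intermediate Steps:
d(Q) = 42 - Q (d(Q) = 8 + (34 - Q) = 42 - Q)
v = 216 (v = 6³ = 216)
(3031 - 66)*(d(26 - 1*8) + v) = (3031 - 66)*((42 - (26 - 1*8)) + 216) = 2965*((42 - (26 - 8)) + 216) = 2965*((42 - 1*18) + 216) = 2965*((42 - 18) + 216) = 2965*(24 + 216) = 2965*240 = 711600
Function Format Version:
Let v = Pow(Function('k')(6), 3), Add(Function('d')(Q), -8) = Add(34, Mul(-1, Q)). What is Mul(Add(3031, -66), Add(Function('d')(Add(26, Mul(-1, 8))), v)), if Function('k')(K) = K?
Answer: 711600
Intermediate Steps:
Function('d')(Q) = Add(42, Mul(-1, Q)) (Function('d')(Q) = Add(8, Add(34, Mul(-1, Q))) = Add(42, Mul(-1, Q)))
v = 216 (v = Pow(6, 3) = 216)
Mul(Add(3031, -66), Add(Function('d')(Add(26, Mul(-1, 8))), v)) = Mul(Add(3031, -66), Add(Add(42, Mul(-1, Add(26, Mul(-1, 8)))), 216)) = Mul(2965, Add(Add(42, Mul(-1, Add(26, -8))), 216)) = Mul(2965, Add(Add(42, Mul(-1, 18)), 216)) = Mul(2965, Add(Add(42, -18), 216)) = Mul(2965, Add(24, 216)) = Mul(2965, 240) = 711600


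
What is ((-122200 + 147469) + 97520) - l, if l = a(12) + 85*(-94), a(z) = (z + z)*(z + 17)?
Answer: 130083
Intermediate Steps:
a(z) = 2*z*(17 + z) (a(z) = (2*z)*(17 + z) = 2*z*(17 + z))
l = -7294 (l = 2*12*(17 + 12) + 85*(-94) = 2*12*29 - 7990 = 696 - 7990 = -7294)
((-122200 + 147469) + 97520) - l = ((-122200 + 147469) + 97520) - 1*(-7294) = (25269 + 97520) + 7294 = 122789 + 7294 = 130083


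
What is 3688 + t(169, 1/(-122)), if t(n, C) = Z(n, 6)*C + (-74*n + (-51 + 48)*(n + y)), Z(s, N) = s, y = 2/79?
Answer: -89888433/9638 ≈ -9326.5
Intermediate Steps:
y = 2/79 (y = 2*(1/79) = 2/79 ≈ 0.025316)
t(n, C) = -6/79 - 77*n + C*n (t(n, C) = n*C + (-74*n + (-51 + 48)*(n + 2/79)) = C*n + (-74*n - 3*(2/79 + n)) = C*n + (-74*n + (-6/79 - 3*n)) = C*n + (-6/79 - 77*n) = -6/79 - 77*n + C*n)
3688 + t(169, 1/(-122)) = 3688 + (-6/79 - 77*169 + 169/(-122)) = 3688 + (-6/79 - 13013 - 1/122*169) = 3688 + (-6/79 - 13013 - 169/122) = 3688 - 125433377/9638 = -89888433/9638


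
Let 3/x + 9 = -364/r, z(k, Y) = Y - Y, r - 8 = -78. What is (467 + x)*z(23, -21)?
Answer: 0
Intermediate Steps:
r = -70 (r = 8 - 78 = -70)
z(k, Y) = 0
x = -15/19 (x = 3/(-9 - 364/(-70)) = 3/(-9 - 364*(-1/70)) = 3/(-9 + 26/5) = 3/(-19/5) = 3*(-5/19) = -15/19 ≈ -0.78947)
(467 + x)*z(23, -21) = (467 - 15/19)*0 = (8858/19)*0 = 0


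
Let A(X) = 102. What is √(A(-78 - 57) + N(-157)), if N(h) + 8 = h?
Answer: 3*I*√7 ≈ 7.9373*I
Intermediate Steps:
N(h) = -8 + h
√(A(-78 - 57) + N(-157)) = √(102 + (-8 - 157)) = √(102 - 165) = √(-63) = 3*I*√7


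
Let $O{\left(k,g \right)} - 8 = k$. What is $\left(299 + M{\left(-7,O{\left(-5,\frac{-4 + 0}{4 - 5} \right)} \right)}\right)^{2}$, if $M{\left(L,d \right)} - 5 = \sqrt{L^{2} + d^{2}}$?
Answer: $\left(304 + \sqrt{58}\right)^{2} \approx 97104.0$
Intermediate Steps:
$O{\left(k,g \right)} = 8 + k$
$M{\left(L,d \right)} = 5 + \sqrt{L^{2} + d^{2}}$
$\left(299 + M{\left(-7,O{\left(-5,\frac{-4 + 0}{4 - 5} \right)} \right)}\right)^{2} = \left(299 + \left(5 + \sqrt{\left(-7\right)^{2} + \left(8 - 5\right)^{2}}\right)\right)^{2} = \left(299 + \left(5 + \sqrt{49 + 3^{2}}\right)\right)^{2} = \left(299 + \left(5 + \sqrt{49 + 9}\right)\right)^{2} = \left(299 + \left(5 + \sqrt{58}\right)\right)^{2} = \left(304 + \sqrt{58}\right)^{2}$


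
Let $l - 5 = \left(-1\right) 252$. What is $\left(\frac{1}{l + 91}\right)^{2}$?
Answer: $\frac{1}{24336} \approx 4.1091 \cdot 10^{-5}$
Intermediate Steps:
$l = -247$ ($l = 5 - 252 = -247$)
$\left(\frac{1}{l + 91}\right)^{2} = \left(\frac{1}{-247 + 91}\right)^{2} = \left(\frac{1}{-156}\right)^{2} = \left(- \frac{1}{156}\right)^{2} = \frac{1}{24336}$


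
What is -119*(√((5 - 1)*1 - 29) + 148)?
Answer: -17612 - 595*I ≈ -17612.0 - 595.0*I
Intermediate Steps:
-119*(√((5 - 1)*1 - 29) + 148) = -119*(√(4*1 - 29) + 148) = -119*(√(4 - 29) + 148) = -119*(√(-25) + 148) = -119*(5*I + 148) = -119*(148 + 5*I) = -17612 - 595*I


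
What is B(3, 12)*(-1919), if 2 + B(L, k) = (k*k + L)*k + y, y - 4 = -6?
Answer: -3377440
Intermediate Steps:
y = -2 (y = 4 - 6 = -2)
B(L, k) = -4 + k*(L + k²) (B(L, k) = -2 + ((k*k + L)*k - 2) = -2 + ((k² + L)*k - 2) = -2 + ((L + k²)*k - 2) = -2 + (k*(L + k²) - 2) = -2 + (-2 + k*(L + k²)) = -4 + k*(L + k²))
B(3, 12)*(-1919) = (-4 + 12³ + 3*12)*(-1919) = (-4 + 1728 + 36)*(-1919) = 1760*(-1919) = -3377440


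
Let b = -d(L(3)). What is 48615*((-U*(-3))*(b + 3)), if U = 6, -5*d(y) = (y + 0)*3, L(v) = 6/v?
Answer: 3675294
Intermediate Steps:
d(y) = -3*y/5 (d(y) = -(y + 0)*3/5 = -y*3/5 = -3*y/5)
b = 6/5 (b = -(-3)*6/3/5 = -(-3)*6*(⅓)/5 = -(-3)*2/5 = -1*(-6/5) = 6/5 ≈ 1.2000)
48615*((-U*(-3))*(b + 3)) = 48615*((-1*6*(-3))*(6/5 + 3)) = 48615*(-6*(-3)*(21/5)) = 48615*(18*(21/5)) = 48615*(378/5) = 3675294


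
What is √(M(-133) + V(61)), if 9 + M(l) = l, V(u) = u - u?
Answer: I*√142 ≈ 11.916*I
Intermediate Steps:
V(u) = 0
M(l) = -9 + l
√(M(-133) + V(61)) = √((-9 - 133) + 0) = √(-142 + 0) = √(-142) = I*√142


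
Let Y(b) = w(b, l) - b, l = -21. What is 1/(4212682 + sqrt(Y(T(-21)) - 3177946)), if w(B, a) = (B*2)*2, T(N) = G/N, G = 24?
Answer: 14744387/62113424838757 - I*sqrt(155719522)/124226849677514 ≈ 2.3738e-7 - 1.0045e-10*I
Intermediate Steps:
T(N) = 24/N
w(B, a) = 4*B (w(B, a) = (2*B)*2 = 4*B)
Y(b) = 3*b (Y(b) = 4*b - b = 3*b)
1/(4212682 + sqrt(Y(T(-21)) - 3177946)) = 1/(4212682 + sqrt(3*(24/(-21)) - 3177946)) = 1/(4212682 + sqrt(3*(24*(-1/21)) - 3177946)) = 1/(4212682 + sqrt(3*(-8/7) - 3177946)) = 1/(4212682 + sqrt(-24/7 - 3177946)) = 1/(4212682 + sqrt(-22245646/7)) = 1/(4212682 + I*sqrt(155719522)/7)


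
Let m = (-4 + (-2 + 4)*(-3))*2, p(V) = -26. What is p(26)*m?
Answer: 520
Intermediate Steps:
m = -20 (m = (-4 + 2*(-3))*2 = (-4 - 6)*2 = -10*2 = -20)
p(26)*m = -26*(-20) = 520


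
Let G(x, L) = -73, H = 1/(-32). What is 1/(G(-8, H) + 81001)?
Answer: 1/80928 ≈ 1.2357e-5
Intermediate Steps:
H = -1/32 ≈ -0.031250
1/(G(-8, H) + 81001) = 1/(-73 + 81001) = 1/80928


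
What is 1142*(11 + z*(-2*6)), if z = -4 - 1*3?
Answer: 108490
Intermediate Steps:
z = -7 (z = -4 - 3 = -7)
1142*(11 + z*(-2*6)) = 1142*(11 - (-14)*6) = 1142*(11 - 7*(-12)) = 1142*(11 + 84) = 1142*95 = 108490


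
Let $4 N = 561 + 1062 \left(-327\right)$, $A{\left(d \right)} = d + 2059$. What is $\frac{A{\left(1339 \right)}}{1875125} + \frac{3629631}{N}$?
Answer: $- \frac{9074289728242}{216710071375} \approx -41.873$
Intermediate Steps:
$A{\left(d \right)} = 2059 + d$
$N = - \frac{346713}{4}$ ($N = \frac{561 + 1062 \left(-327\right)}{4} = \frac{561 - 347274}{4} = \frac{1}{4} \left(-346713\right) = - \frac{346713}{4} \approx -86678.0$)
$\frac{A{\left(1339 \right)}}{1875125} + \frac{3629631}{N} = \frac{2059 + 1339}{1875125} + \frac{3629631}{- \frac{346713}{4}} = 3398 \cdot \frac{1}{1875125} + 3629631 \left(- \frac{4}{346713}\right) = \frac{3398}{1875125} - \frac{4839508}{115571} = - \frac{9074289728242}{216710071375}$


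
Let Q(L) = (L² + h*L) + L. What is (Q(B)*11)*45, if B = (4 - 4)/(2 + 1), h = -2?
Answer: 0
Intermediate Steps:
B = 0 (B = 0/3 = 0*(⅓) = 0)
Q(L) = L² - L (Q(L) = (L² - 2*L) + L = L² - L)
(Q(B)*11)*45 = ((0*(-1 + 0))*11)*45 = ((0*(-1))*11)*45 = (0*11)*45 = 0*45 = 0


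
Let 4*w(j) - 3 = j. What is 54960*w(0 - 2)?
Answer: 13740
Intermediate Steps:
w(j) = ¾ + j/4
54960*w(0 - 2) = 54960*(¾ + (0 - 2)/4) = 54960*(¾ + (¼)*(-2)) = 54960*(¾ - ½) = 54960*(¼) = 13740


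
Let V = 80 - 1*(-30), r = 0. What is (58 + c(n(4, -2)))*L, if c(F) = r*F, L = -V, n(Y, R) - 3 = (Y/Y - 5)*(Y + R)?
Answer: -6380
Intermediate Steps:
n(Y, R) = 3 - 4*R - 4*Y (n(Y, R) = 3 + (Y/Y - 5)*(Y + R) = 3 + (1 - 5)*(R + Y) = 3 - 4*(R + Y) = 3 + (-4*R - 4*Y) = 3 - 4*R - 4*Y)
V = 110 (V = 80 + 30 = 110)
L = -110 (L = -1*110 = -110)
c(F) = 0 (c(F) = 0*F = 0)
(58 + c(n(4, -2)))*L = (58 + 0)*(-110) = 58*(-110) = -6380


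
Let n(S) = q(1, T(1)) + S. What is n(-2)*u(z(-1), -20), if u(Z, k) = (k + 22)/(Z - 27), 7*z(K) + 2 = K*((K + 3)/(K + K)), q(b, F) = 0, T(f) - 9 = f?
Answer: 14/95 ≈ 0.14737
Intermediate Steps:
T(f) = 9 + f
z(K) = -1/14 + K/14 (z(K) = -2/7 + (K*((K + 3)/(K + K)))/7 = -2/7 + (K*((3 + K)/((2*K))))/7 = -2/7 + (K*((3 + K)*(1/(2*K))))/7 = -2/7 + (K*((3 + K)/(2*K)))/7 = -2/7 + (3/2 + K/2)/7 = -2/7 + (3/14 + K/14) = -1/14 + K/14)
n(S) = S (n(S) = 0 + S = S)
u(Z, k) = (22 + k)/(-27 + Z)
n(-2)*u(z(-1), -20) = -2*(22 - 20)/(-27 + (-1/14 + (1/14)*(-1))) = -2*2/(-27 + (-1/14 - 1/14)) = -2*2/(-27 - ⅐) = -2*2/(-190/7) = -(-7)*2/95 = -2*(-7/95) = 14/95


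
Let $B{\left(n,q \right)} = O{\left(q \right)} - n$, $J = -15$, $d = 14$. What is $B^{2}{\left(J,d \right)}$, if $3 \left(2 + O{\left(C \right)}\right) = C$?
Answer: $\frac{2809}{9} \approx 312.11$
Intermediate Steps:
$O{\left(C \right)} = -2 + \frac{C}{3}$
$B{\left(n,q \right)} = -2 - n + \frac{q}{3}$ ($B{\left(n,q \right)} = \left(-2 + \frac{q}{3}\right) - n = -2 - n + \frac{q}{3}$)
$B^{2}{\left(J,d \right)} = \left(-2 - -15 + \frac{1}{3} \cdot 14\right)^{2} = \left(-2 + 15 + \frac{14}{3}\right)^{2} = \left(\frac{53}{3}\right)^{2} = \frac{2809}{9}$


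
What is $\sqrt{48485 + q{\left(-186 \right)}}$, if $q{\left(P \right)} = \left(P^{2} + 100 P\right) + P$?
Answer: $\sqrt{64295} \approx 253.56$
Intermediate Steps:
$q{\left(P \right)} = P^{2} + 101 P$
$\sqrt{48485 + q{\left(-186 \right)}} = \sqrt{48485 - 186 \left(101 - 186\right)} = \sqrt{48485 - -15810} = \sqrt{48485 + 15810} = \sqrt{64295}$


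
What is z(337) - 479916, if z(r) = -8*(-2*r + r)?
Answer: -477220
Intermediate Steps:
z(r) = 8*r (z(r) = -(-8)*r = 8*r)
z(337) - 479916 = 8*337 - 479916 = 2696 - 479916 = -477220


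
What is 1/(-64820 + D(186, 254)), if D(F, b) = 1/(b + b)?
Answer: -508/32928559 ≈ -1.5427e-5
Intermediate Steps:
D(F, b) = 1/(2*b)
1/(-64820 + D(186, 254)) = 1/(-64820 + (½)/254) = 1/(-64820 + (½)*(1/254)) = 1/(-64820 + 1/508) = 1/(-32928559/508) = -508/32928559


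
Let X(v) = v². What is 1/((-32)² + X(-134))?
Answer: 1/18980 ≈ 5.2687e-5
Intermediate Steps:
1/((-32)² + X(-134)) = 1/((-32)² + (-134)²) = 1/(1024 + 17956) = 1/18980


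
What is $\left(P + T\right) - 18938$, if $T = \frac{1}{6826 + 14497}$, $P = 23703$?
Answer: $\frac{101604096}{21323} \approx 4765.0$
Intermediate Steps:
$T = \frac{1}{21323} \approx 4.6898 \cdot 10^{-5}$
$\left(P + T\right) - 18938 = \left(23703 + \frac{1}{21323}\right) - 18938 = \frac{505419070}{21323} - 18938 = \frac{101604096}{21323}$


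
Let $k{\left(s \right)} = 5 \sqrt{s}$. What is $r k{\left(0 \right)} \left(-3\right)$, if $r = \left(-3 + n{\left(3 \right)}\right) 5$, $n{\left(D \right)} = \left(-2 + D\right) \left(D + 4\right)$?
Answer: $0$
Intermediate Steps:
$n{\left(D \right)} = \left(-2 + D\right) \left(4 + D\right)$
$r = 20$ ($r = \left(-3 + \left(-8 + 3^{2} + 2 \cdot 3\right)\right) 5 = \left(-3 + \left(-8 + 9 + 6\right)\right) 5 = \left(-3 + 7\right) 5 = 4 \cdot 5 = 20$)
$r k{\left(0 \right)} \left(-3\right) = 20 \cdot 5 \sqrt{0} \left(-3\right) = 20 \cdot 5 \cdot 0 \left(-3\right) = 20 \cdot 0 \left(-3\right) = 0 \left(-3\right) = 0$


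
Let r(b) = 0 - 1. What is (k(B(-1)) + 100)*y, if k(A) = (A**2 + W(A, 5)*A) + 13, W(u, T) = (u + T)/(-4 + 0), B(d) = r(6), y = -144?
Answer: -16560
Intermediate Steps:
r(b) = -1
B(d) = -1
W(u, T) = -T/4 - u/4 (W(u, T) = (T + u)/(-4) = (T + u)*(-1/4) = -T/4 - u/4)
k(A) = 13 + A**2 + A*(-5/4 - A/4) (k(A) = (A**2 + (-1/4*5 - A/4)*A) + 13 = (A**2 + (-5/4 - A/4)*A) + 13 = (A**2 + A*(-5/4 - A/4)) + 13 = 13 + A**2 + A*(-5/4 - A/4))
(k(B(-1)) + 100)*y = ((13 - 5/4*(-1) + (3/4)*(-1)**2) + 100)*(-144) = ((13 + 5/4 + (3/4)*1) + 100)*(-144) = ((13 + 5/4 + 3/4) + 100)*(-144) = (15 + 100)*(-144) = 115*(-144) = -16560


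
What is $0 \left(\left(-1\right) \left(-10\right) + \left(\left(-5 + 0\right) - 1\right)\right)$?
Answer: $0$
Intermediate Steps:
$0 \left(\left(-1\right) \left(-10\right) + \left(\left(-5 + 0\right) - 1\right)\right) = 0 \left(10 - 6\right) = 0 \cdot 4 = 0$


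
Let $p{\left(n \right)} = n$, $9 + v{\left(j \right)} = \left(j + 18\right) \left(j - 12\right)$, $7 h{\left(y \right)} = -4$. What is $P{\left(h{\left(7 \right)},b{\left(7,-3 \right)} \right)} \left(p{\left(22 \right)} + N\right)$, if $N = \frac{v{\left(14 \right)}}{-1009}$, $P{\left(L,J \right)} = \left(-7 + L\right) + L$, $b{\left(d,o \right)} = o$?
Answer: $- \frac{1262151}{7063} \approx -178.7$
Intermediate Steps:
$h{\left(y \right)} = - \frac{4}{7}$ ($h{\left(y \right)} = \frac{1}{7} \left(-4\right) = - \frac{4}{7}$)
$P{\left(L,J \right)} = -7 + 2 L$
$v{\left(j \right)} = -9 + \left(-12 + j\right) \left(18 + j\right)$ ($v{\left(j \right)} = -9 + \left(j + 18\right) \left(j - 12\right) = -9 + \left(18 + j\right) \left(-12 + j\right) = -9 + \left(-12 + j\right) \left(18 + j\right)$)
$N = - \frac{55}{1009}$ ($N = \frac{-225 + 14^{2} + 6 \cdot 14}{-1009} = \left(-225 + 196 + 84\right) \left(- \frac{1}{1009}\right) = 55 \left(- \frac{1}{1009}\right) = - \frac{55}{1009} \approx -0.054509$)
$P{\left(h{\left(7 \right)},b{\left(7,-3 \right)} \right)} \left(p{\left(22 \right)} + N\right) = \left(-7 + 2 \left(- \frac{4}{7}\right)\right) \left(22 - \frac{55}{1009}\right) = \left(-7 - \frac{8}{7}\right) \frac{22143}{1009} = \left(- \frac{57}{7}\right) \frac{22143}{1009} = - \frac{1262151}{7063}$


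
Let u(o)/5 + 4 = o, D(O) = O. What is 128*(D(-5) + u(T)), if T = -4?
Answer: -5760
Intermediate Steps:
u(o) = -20 + 5*o
128*(D(-5) + u(T)) = 128*(-5 + (-20 + 5*(-4))) = 128*(-5 + (-20 - 20)) = 128*(-5 - 40) = 128*(-45) = -5760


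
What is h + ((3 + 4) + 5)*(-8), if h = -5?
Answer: -101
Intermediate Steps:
h + ((3 + 4) + 5)*(-8) = -5 + ((3 + 4) + 5)*(-8) = -5 + (7 + 5)*(-8) = -5 + 12*(-8) = -5 - 96 = -101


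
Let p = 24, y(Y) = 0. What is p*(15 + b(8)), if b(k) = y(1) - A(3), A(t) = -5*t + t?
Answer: 648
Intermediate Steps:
A(t) = -4*t
b(k) = 12 (b(k) = 0 - (-4)*3 = 0 - 1*(-12) = 0 + 12 = 12)
p*(15 + b(8)) = 24*(15 + 12) = 24*27 = 648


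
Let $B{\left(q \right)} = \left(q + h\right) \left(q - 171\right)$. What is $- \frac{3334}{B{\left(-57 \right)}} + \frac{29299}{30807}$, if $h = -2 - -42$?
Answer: $\frac{1808731}{19901322} \approx 0.090885$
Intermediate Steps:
$h = 40$ ($h = -2 + 42 = 40$)
$B{\left(q \right)} = \left(-171 + q\right) \left(40 + q\right)$ ($B{\left(q \right)} = \left(q + 40\right) \left(q - 171\right) = \left(40 + q\right) \left(-171 + q\right) = \left(-171 + q\right) \left(40 + q\right)$)
$- \frac{3334}{B{\left(-57 \right)}} + \frac{29299}{30807} = - \frac{3334}{-6840 + \left(-57\right)^{2} - -7467} + \frac{29299}{30807} = - \frac{3334}{-6840 + 3249 + 7467} + 29299 \cdot \frac{1}{30807} = - \frac{3334}{3876} + \frac{29299}{30807} = \left(-3334\right) \frac{1}{3876} + \frac{29299}{30807} = - \frac{1667}{1938} + \frac{29299}{30807} = \frac{1808731}{19901322}$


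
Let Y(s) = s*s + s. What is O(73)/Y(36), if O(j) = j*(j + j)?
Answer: 5329/666 ≈ 8.0015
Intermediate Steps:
O(j) = 2*j**2 (O(j) = j*(2*j) = 2*j**2)
Y(s) = s + s**2 (Y(s) = s**2 + s = s + s**2)
O(73)/Y(36) = (2*73**2)/((36*(1 + 36))) = (2*5329)/((36*37)) = 10658/1332 = 10658*(1/1332) = 5329/666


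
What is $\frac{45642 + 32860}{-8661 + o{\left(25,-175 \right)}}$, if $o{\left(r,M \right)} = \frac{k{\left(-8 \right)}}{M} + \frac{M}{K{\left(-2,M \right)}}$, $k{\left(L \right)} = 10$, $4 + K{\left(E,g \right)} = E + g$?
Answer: $- \frac{248655085}{27430836} \approx -9.0648$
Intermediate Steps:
$K{\left(E,g \right)} = -4 + E + g$ ($K{\left(E,g \right)} = -4 + \left(E + g\right) = -4 + E + g$)
$o{\left(r,M \right)} = \frac{10}{M} + \frac{M}{-6 + M}$ ($o{\left(r,M \right)} = \frac{10}{M} + \frac{M}{-4 - 2 + M} = \frac{10}{M} + \frac{M}{-6 + M}$)
$\frac{45642 + 32860}{-8661 + o{\left(25,-175 \right)}} = \frac{45642 + 32860}{-8661 - \left(\frac{2}{35} + \frac{175}{-6 - 175}\right)} = \frac{78502}{-8661 - \left(\frac{2}{35} + \frac{175}{-181}\right)} = \frac{78502}{-8661 - - \frac{5763}{6335}} = \frac{78502}{-8661 + \left(- \frac{2}{35} + \frac{175}{181}\right)} = \frac{78502}{-8661 + \frac{5763}{6335}} = \frac{78502}{- \frac{54861672}{6335}} = 78502 \left(- \frac{6335}{54861672}\right) = - \frac{248655085}{27430836}$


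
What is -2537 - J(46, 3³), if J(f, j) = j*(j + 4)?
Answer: -3374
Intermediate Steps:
J(f, j) = j*(4 + j)
-2537 - J(46, 3³) = -2537 - 3³*(4 + 3³) = -2537 - 27*(4 + 27) = -2537 - 27*31 = -2537 - 1*837 = -2537 - 837 = -3374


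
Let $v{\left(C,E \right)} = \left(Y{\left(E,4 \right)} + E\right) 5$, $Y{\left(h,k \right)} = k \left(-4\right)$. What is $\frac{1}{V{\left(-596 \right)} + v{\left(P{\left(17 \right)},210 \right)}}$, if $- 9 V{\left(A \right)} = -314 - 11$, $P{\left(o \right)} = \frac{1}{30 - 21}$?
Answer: $\frac{9}{9055} \approx 0.00099393$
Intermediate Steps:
$Y{\left(h,k \right)} = - 4 k$
$P{\left(o \right)} = \frac{1}{9}$
$V{\left(A \right)} = \frac{325}{9}$ ($V{\left(A \right)} = - \frac{-314 - 11}{9} = \left(- \frac{1}{9}\right) \left(-325\right) = \frac{325}{9}$)
$v{\left(C,E \right)} = -80 + 5 E$ ($v{\left(C,E \right)} = \left(\left(-4\right) 4 + E\right) 5 = \left(-16 + E\right) 5 = -80 + 5 E$)
$\frac{1}{V{\left(-596 \right)} + v{\left(P{\left(17 \right)},210 \right)}} = \frac{1}{\frac{325}{9} + \left(-80 + 5 \cdot 210\right)} = \frac{1}{\frac{325}{9} + \left(-80 + 1050\right)} = \frac{1}{\frac{325}{9} + 970} = \frac{1}{\frac{9055}{9}} = \frac{9}{9055}$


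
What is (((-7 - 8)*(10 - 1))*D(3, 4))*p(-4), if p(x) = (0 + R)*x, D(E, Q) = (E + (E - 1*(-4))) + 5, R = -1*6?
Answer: -48600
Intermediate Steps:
R = -6
D(E, Q) = 9 + 2*E (D(E, Q) = (E + (E + 4)) + 5 = (E + (4 + E)) + 5 = (4 + 2*E) + 5 = 9 + 2*E)
p(x) = -6*x (p(x) = (0 - 6)*x = -6*x)
(((-7 - 8)*(10 - 1))*D(3, 4))*p(-4) = (((-7 - 8)*(10 - 1))*(9 + 2*3))*(-6*(-4)) = ((-15*9)*(9 + 6))*24 = -135*15*24 = -2025*24 = -48600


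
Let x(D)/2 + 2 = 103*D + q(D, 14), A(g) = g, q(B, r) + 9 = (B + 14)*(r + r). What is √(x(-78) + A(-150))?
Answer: 4*I*√1239 ≈ 140.8*I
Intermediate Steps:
q(B, r) = -9 + 2*r*(14 + B) (q(B, r) = -9 + (B + 14)*(r + r) = -9 + (14 + B)*(2*r) = -9 + 2*r*(14 + B))
x(D) = 762 + 262*D (x(D) = -4 + 2*(103*D + (-9 + 28*14 + 2*D*14)) = -4 + 2*(103*D + (-9 + 392 + 28*D)) = -4 + 2*(103*D + (383 + 28*D)) = -4 + 2*(383 + 131*D) = -4 + (766 + 262*D) = 762 + 262*D)
√(x(-78) + A(-150)) = √((762 + 262*(-78)) - 150) = √((762 - 20436) - 150) = √(-19674 - 150) = √(-19824) = 4*I*√1239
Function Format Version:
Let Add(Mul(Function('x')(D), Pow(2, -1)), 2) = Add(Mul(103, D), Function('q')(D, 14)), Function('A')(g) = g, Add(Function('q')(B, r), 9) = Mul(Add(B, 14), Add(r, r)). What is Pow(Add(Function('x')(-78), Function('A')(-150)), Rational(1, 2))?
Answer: Mul(4, I, Pow(1239, Rational(1, 2))) ≈ Mul(140.80, I)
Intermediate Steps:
Function('q')(B, r) = Add(-9, Mul(2, r, Add(14, B))) (Function('q')(B, r) = Add(-9, Mul(Add(B, 14), Add(r, r))) = Add(-9, Mul(Add(14, B), Mul(2, r))) = Add(-9, Mul(2, r, Add(14, B))))
Function('x')(D) = Add(762, Mul(262, D)) (Function('x')(D) = Add(-4, Mul(2, Add(Mul(103, D), Add(-9, Mul(28, 14), Mul(2, D, 14))))) = Add(-4, Mul(2, Add(Mul(103, D), Add(-9, 392, Mul(28, D))))) = Add(-4, Mul(2, Add(Mul(103, D), Add(383, Mul(28, D))))) = Add(-4, Mul(2, Add(383, Mul(131, D)))) = Add(-4, Add(766, Mul(262, D))) = Add(762, Mul(262, D)))
Pow(Add(Function('x')(-78), Function('A')(-150)), Rational(1, 2)) = Pow(Add(Add(762, Mul(262, -78)), -150), Rational(1, 2)) = Pow(Add(Add(762, -20436), -150), Rational(1, 2)) = Pow(Add(-19674, -150), Rational(1, 2)) = Pow(-19824, Rational(1, 2)) = Mul(4, I, Pow(1239, Rational(1, 2)))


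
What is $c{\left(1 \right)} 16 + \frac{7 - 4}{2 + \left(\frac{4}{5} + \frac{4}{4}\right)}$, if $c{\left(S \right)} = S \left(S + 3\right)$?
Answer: $\frac{1231}{19} \approx 64.789$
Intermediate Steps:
$c{\left(S \right)} = S \left(3 + S\right)$
$c{\left(1 \right)} 16 + \frac{7 - 4}{2 + \left(\frac{4}{5} + \frac{4}{4}\right)} = 1 \left(3 + 1\right) 16 + \frac{7 - 4}{2 + \left(\frac{4}{5} + \frac{4}{4}\right)} = 1 \cdot 4 \cdot 16 + \frac{3}{2 + \left(4 \cdot \frac{1}{5} + 4 \cdot \frac{1}{4}\right)} = 4 \cdot 16 + \frac{3}{2 + \left(\frac{4}{5} + 1\right)} = 64 + \frac{3}{2 + \frac{9}{5}} = 64 + \frac{3}{\frac{19}{5}} = 64 + 3 \cdot \frac{5}{19} = 64 + \frac{15}{19} = \frac{1231}{19}$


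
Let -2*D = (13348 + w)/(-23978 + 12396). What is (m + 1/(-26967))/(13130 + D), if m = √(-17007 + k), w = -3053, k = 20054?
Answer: -23164/8202110535705 + 23164*√3047/304153615 ≈ 0.0042039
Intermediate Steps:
m = √3047 (m = √(-17007 + 20054) = √3047 ≈ 55.200)
D = 10295/23164 (D = -(13348 - 3053)/(2*(-23978 + 12396)) = -10295/(2*(-11582)) = -10295*(-1)/(2*11582) = -½*(-10295/11582) = 10295/23164 ≈ 0.44444)
(m + 1/(-26967))/(13130 + D) = (√3047 + 1/(-26967))/(13130 + 10295/23164) = (√3047 - 1/26967)/(304153615/23164) = (-1/26967 + √3047)*(23164/304153615) = -23164/8202110535705 + 23164*√3047/304153615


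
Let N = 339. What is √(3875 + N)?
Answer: 7*√86 ≈ 64.915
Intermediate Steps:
√(3875 + N) = √(3875 + 339) = √4214 = 7*√86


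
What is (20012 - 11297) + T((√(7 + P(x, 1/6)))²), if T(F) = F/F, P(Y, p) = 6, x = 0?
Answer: 8716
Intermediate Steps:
T(F) = 1
(20012 - 11297) + T((√(7 + P(x, 1/6)))²) = (20012 - 11297) + 1 = 8715 + 1 = 8716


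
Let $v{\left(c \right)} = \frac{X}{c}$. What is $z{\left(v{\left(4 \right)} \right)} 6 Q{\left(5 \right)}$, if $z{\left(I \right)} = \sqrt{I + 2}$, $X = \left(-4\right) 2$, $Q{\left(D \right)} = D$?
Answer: $0$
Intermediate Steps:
$X = -8$
$v{\left(c \right)} = - \frac{8}{c}$
$z{\left(I \right)} = \sqrt{2 + I}$
$z{\left(v{\left(4 \right)} \right)} 6 Q{\left(5 \right)} = \sqrt{2 - \frac{8}{4}} \cdot 6 \cdot 5 = \sqrt{2 - 2} \cdot 6 \cdot 5 = \sqrt{0} \cdot 6 \cdot 5 = 0 \cdot 6 \cdot 5 = 0 \cdot 5 = 0$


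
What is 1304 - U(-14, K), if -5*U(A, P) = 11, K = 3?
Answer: 6531/5 ≈ 1306.2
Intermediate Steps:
U(A, P) = -11/5 (U(A, P) = -⅕*11 = -11/5)
1304 - U(-14, K) = 1304 - 1*(-11/5) = 1304 + 11/5 = 6531/5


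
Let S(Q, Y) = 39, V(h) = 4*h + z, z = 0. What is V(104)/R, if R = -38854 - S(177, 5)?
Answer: -416/38893 ≈ -0.010696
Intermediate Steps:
V(h) = 4*h (V(h) = 4*h + 0 = 4*h)
R = -38893 (R = -38854 - 1*39 = -38854 - 39 = -38893)
V(104)/R = (4*104)/(-38893) = 416*(-1/38893) = -416/38893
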